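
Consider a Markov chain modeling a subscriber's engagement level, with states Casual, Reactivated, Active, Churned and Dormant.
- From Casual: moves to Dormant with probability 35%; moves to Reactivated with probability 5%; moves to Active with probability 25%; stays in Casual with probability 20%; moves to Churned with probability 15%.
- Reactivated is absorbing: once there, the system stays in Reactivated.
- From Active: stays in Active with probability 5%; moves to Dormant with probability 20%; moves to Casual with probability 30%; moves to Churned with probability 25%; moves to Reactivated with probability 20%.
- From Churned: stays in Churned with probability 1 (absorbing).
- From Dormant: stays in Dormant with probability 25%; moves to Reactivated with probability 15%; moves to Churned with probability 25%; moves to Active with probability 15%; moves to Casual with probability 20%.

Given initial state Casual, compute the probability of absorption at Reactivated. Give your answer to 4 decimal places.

0.3509

Let h(s) be the probability of absorption at Reactivated starting from transient state s. Then h(Reactivated) = 1 and h(Churned) = 0. By first-step analysis:
h(Casual) = 0.2·h(Casual) + 0.05·1 + 0.25·h(Active) + 0.15·0 + 0.35·h(Dormant)
h(Active) = 0.3·h(Casual) + 0.2·1 + 0.05·h(Active) + 0.25·0 + 0.2·h(Dormant)
h(Dormant) = 0.2·h(Casual) + 0.15·1 + 0.15·h(Active) + 0.25·0 + 0.25·h(Dormant)
Solving: h(Casual) = 0.3509, h(Active) = 0.4000, h(Dormant) = 0.3736.
Starting from Casual, the probability is 0.3509.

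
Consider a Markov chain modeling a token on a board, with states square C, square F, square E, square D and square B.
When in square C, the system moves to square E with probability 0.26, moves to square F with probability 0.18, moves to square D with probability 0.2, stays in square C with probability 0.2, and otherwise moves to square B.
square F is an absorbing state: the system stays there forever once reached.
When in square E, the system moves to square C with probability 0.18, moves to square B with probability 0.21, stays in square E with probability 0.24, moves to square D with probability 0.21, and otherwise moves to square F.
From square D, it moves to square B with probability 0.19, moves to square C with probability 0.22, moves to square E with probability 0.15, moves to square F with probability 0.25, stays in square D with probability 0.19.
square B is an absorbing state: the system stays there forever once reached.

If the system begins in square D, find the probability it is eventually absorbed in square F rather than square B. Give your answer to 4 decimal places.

0.5379

Let h(s) be the probability of absorption at square F starting from transient state s. Then h(square F) = 1 and h(square B) = 0. By first-step analysis:
h(square C) = 0.2·h(square C) + 0.18·1 + 0.26·h(square E) + 0.2·h(square D) + 0.16·0
h(square E) = 0.18·h(square C) + 0.16·1 + 0.24·h(square E) + 0.21·h(square D) + 0.21·0
h(square D) = 0.22·h(square C) + 0.25·1 + 0.15·h(square E) + 0.19·h(square D) + 0.19·0
Solving: h(square C) = 0.5159, h(square E) = 0.4813, h(square D) = 0.5379.
Starting from square D, the probability is 0.5379.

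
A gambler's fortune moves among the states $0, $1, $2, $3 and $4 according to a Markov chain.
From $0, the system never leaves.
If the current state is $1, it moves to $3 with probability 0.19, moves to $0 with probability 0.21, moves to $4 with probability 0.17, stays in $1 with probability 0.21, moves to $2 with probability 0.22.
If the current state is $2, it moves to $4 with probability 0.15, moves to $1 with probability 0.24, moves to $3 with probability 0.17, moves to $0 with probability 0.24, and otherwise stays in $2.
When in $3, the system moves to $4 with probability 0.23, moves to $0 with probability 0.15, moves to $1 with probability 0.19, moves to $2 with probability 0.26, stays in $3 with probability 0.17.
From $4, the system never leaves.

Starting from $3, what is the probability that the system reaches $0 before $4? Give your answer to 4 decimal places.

0.4805

Let h(s) be the probability of absorption at $0 starting from transient state s. Then h($0) = 1 and h($4) = 0. By first-step analysis:
h($1) = 0.21·1 + 0.21·h($1) + 0.22·h($2) + 0.19·h($3) + 0.17·0
h($2) = 0.24·1 + 0.24·h($1) + 0.2·h($2) + 0.17·h($3) + 0.15·0
h($3) = 0.15·1 + 0.19·h($1) + 0.26·h($2) + 0.17·h($3) + 0.23·0
Solving: h($1) = 0.5383, h($2) = 0.5636, h($3) = 0.4805.
Starting from $3, the probability is 0.4805.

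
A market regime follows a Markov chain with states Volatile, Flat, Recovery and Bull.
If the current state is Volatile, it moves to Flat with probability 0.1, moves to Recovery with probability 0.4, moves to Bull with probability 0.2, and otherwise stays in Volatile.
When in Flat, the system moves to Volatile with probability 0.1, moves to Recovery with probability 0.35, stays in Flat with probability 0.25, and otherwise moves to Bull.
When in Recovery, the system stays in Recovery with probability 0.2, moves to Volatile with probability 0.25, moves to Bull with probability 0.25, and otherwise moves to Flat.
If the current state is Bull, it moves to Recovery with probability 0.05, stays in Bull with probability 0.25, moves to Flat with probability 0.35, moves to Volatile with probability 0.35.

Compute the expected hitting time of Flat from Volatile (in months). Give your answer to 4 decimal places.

Let t(s) be the expected number of months to first reach Flat from state s, with t(Flat) = 0. Conditioning on the first month:
t(Volatile) = 1 + 0.3·t(Volatile) + 0.4·t(Recovery) + 0.2·t(Bull)
t(Recovery) = 1 + 0.25·t(Volatile) + 0.2·t(Recovery) + 0.25·t(Bull)
t(Bull) = 1 + 0.35·t(Volatile) + 0.05·t(Recovery) + 0.25·t(Bull)
Solving: t(Volatile) = 4.7683, t(Recovery) = 3.9341, t(Bull) = 3.8208.
Expected months from Volatile to Flat: 4.7683.

4.7683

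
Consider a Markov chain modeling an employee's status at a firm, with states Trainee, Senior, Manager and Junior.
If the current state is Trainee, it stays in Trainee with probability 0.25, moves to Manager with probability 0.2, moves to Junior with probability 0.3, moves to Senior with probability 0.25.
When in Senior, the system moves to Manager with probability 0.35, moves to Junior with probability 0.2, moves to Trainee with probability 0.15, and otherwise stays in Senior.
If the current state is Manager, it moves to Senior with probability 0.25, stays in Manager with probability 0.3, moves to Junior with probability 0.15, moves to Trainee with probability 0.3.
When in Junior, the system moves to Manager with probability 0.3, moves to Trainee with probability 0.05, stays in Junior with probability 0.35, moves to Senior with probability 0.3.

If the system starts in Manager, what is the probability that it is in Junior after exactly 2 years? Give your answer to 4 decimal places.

0.2375

Propagate the distribution vector 2 years from Manager.
After 0 years: (0.0000, 0.0000, 1.0000, 0.0000)
After 1 year: (0.3000, 0.2500, 0.3000, 0.1500)
After 2 years: (0.2100, 0.2700, 0.2825, 0.2375)
P(in Junior after 2 years) = 0.2375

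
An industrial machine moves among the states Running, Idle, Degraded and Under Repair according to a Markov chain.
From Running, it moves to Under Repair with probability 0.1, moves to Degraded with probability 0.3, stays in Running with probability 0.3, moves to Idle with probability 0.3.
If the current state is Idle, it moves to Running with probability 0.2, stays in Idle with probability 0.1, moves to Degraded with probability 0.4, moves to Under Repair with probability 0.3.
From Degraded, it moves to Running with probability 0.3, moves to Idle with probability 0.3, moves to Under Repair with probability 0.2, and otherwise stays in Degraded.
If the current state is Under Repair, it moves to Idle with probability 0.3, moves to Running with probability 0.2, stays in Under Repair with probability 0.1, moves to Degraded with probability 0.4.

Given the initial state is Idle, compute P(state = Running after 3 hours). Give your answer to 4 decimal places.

Propagate the distribution vector 3 hours from Idle.
After 0 hours: (0.0000, 1.0000, 0.0000, 0.0000)
After 1 hour: (0.2000, 0.1000, 0.4000, 0.3000)
After 2 hours: (0.2600, 0.2800, 0.3000, 0.1600)
After 3 hours: (0.2560, 0.2440, 0.3140, 0.1860)
P(in Running after 3 hours) = 0.2560

0.2560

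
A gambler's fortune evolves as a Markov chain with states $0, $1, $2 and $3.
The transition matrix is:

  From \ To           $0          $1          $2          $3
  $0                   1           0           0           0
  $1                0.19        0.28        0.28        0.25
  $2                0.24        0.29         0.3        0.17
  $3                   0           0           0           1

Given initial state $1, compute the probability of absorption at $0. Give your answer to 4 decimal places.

0.4735

Let h(s) be the probability of absorption at $0 starting from transient state s. Then h($0) = 1 and h($3) = 0. By first-step analysis:
h($1) = 0.19·1 + 0.28·h($1) + 0.28·h($2) + 0.25·0
h($2) = 0.24·1 + 0.29·h($1) + 0.3·h($2) + 0.17·0
Solving: h($1) = 0.4735, h($2) = 0.5390.
Starting from $1, the probability is 0.4735.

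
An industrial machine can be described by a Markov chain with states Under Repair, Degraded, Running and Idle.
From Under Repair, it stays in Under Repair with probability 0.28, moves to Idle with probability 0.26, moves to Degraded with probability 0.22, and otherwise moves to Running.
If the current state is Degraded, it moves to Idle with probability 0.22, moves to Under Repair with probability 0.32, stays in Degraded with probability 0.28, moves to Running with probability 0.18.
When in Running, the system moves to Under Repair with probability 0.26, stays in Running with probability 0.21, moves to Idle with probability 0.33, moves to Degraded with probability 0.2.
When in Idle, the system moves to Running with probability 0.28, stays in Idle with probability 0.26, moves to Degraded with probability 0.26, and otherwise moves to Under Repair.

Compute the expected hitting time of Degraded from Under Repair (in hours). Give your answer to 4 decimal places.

4.4207

Let t(s) be the expected number of hours to first reach Degraded from state s, with t(Degraded) = 0. Conditioning on the first hour:
t(Under Repair) = 1 + 0.28·t(Under Repair) + 0.24·t(Running) + 0.26·t(Idle)
t(Running) = 1 + 0.26·t(Under Repair) + 0.21·t(Running) + 0.33·t(Idle)
t(Idle) = 1 + 0.2·t(Under Repair) + 0.28·t(Running) + 0.26·t(Idle)
Solving: t(Under Repair) = 4.4207, t(Running) = 4.4947, t(Idle) = 4.2469.
Expected hours from Under Repair to Degraded: 4.4207.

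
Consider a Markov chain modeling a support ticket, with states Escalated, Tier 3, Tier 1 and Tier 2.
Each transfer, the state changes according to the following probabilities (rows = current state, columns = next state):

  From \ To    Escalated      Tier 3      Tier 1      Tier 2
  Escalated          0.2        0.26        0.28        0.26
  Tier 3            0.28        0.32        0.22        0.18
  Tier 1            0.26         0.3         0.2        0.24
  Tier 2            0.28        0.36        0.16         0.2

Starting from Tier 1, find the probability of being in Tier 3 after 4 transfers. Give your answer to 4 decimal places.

0.3090

Propagate the distribution vector 4 transfers from Tier 1.
After 0 transfers: (0.0000, 0.0000, 1.0000, 0.0000)
After 1 transfer: (0.2600, 0.3000, 0.2000, 0.2400)
After 2 transfers: (0.2552, 0.3100, 0.2172, 0.2176)
After 3 transfers: (0.2552, 0.3090, 0.2179, 0.2178)
After 4 transfers: (0.2552, 0.3090, 0.2179, 0.2178)
P(in Tier 3 after 4 transfers) = 0.3090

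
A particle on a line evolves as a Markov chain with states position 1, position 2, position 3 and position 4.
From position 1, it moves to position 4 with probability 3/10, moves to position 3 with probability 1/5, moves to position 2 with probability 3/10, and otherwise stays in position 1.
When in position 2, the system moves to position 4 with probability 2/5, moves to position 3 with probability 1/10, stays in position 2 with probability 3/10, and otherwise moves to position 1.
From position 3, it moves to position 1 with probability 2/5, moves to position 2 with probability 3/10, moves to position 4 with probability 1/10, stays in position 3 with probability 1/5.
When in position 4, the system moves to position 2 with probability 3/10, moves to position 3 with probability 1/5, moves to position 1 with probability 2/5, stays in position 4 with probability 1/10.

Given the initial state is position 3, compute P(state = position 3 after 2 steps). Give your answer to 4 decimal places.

0.1700

Propagate the distribution vector 2 steps from position 3.
After 0 steps: (0.0000, 0.0000, 1.0000, 0.0000)
After 1 step: (0.4000, 0.3000, 0.2000, 0.1000)
After 2 steps: (0.2600, 0.3000, 0.1700, 0.2700)
P(in position 3 after 2 steps) = 0.1700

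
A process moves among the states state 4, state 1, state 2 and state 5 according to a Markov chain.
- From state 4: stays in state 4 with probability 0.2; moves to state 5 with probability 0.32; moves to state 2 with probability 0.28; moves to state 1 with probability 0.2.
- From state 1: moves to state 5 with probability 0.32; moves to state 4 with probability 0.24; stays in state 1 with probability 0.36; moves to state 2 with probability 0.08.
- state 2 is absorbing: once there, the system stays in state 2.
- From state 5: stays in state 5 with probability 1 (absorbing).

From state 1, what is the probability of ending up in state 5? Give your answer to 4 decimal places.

Let h(s) be the probability of absorption at state 5 starting from transient state s. Then h(state 5) = 1 and h(state 2) = 0. By first-step analysis:
h(state 4) = 0.2·h(state 4) + 0.2·h(state 1) + 0.28·0 + 0.32·1
h(state 1) = 0.24·h(state 4) + 0.36·h(state 1) + 0.08·0 + 0.32·1
Solving: h(state 4) = 0.5793, h(state 1) = 0.7172.
Starting from state 1, the probability is 0.7172.

0.7172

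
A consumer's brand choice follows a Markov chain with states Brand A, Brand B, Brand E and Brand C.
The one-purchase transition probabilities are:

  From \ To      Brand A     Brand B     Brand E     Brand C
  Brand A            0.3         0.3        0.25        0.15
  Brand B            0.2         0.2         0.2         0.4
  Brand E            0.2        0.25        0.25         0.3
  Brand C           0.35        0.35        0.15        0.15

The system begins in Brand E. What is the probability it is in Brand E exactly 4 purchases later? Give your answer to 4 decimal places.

Propagate the distribution vector 4 purchases from Brand E.
After 0 purchases: (0.0000, 0.0000, 1.0000, 0.0000)
After 1 purchase: (0.2000, 0.2500, 0.2500, 0.3000)
After 2 purchases: (0.2650, 0.2775, 0.2075, 0.2500)
After 3 purchases: (0.2640, 0.2744, 0.2111, 0.2505)
After 4 purchases: (0.2640, 0.2745, 0.2112, 0.2503)
P(in Brand E after 4 purchases) = 0.2112

0.2112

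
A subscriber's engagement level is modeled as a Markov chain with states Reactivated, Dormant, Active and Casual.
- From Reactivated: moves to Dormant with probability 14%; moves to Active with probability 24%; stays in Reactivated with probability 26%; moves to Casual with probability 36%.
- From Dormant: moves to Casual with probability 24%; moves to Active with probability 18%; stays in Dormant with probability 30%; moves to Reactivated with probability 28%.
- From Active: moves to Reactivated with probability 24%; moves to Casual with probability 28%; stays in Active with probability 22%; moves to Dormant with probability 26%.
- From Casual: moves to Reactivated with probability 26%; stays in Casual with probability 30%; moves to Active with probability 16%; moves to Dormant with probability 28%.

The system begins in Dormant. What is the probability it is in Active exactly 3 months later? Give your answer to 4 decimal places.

0.1978

Propagate the distribution vector 3 months from Dormant.
After 0 months: (0.0000, 1.0000, 0.0000, 0.0000)
After 1 month: (0.2800, 0.3000, 0.1800, 0.2400)
After 2 months: (0.2624, 0.2432, 0.1992, 0.2952)
After 3 months: (0.2609, 0.2441, 0.1978, 0.2972)
P(in Active after 3 months) = 0.1978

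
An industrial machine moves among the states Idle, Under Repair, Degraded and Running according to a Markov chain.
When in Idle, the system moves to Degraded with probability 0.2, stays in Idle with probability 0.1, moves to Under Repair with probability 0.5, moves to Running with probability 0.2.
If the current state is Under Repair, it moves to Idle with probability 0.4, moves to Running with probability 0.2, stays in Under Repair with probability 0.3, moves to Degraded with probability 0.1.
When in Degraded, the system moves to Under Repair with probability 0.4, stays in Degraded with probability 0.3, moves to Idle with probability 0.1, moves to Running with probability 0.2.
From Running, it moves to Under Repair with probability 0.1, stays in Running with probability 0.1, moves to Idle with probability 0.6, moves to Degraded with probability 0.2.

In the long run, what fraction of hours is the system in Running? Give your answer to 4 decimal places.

0.1818

Let the stationary distribution be π with π = πP and π_1 + π_2 + π_3 + π_4 = 1.
π_1 = 0.1·π_1 + 0.4·π_2 + 0.1·π_3 + 0.6·π_4
π_2 = 0.5·π_1 + 0.3·π_2 + 0.4·π_3 + 0.1·π_4
π_3 = 0.2·π_1 + 0.1·π_2 + 0.3·π_3 + 0.2·π_4
Solving with the normalization constraint gives π = (0.2931, 0.3407, 0.1844, 0.1818).
So the stationary probability of Running is 0.1818.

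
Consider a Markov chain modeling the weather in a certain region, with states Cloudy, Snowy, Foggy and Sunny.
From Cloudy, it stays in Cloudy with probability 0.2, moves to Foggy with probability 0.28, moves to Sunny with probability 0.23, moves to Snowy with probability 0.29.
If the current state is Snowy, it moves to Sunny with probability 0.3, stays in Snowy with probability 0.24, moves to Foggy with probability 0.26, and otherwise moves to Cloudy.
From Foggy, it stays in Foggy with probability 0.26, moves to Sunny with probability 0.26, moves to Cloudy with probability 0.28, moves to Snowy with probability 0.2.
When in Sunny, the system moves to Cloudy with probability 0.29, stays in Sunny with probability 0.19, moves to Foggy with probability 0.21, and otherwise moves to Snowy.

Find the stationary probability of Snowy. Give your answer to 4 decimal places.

0.2592

Let the stationary distribution be π with π = πP and π_1 + π_2 + π_3 + π_4 = 1.
π_1 = 0.2·π_1 + 0.2·π_2 + 0.28·π_3 + 0.29·π_4
π_2 = 0.29·π_1 + 0.24·π_2 + 0.2·π_3 + 0.31·π_4
π_3 = 0.28·π_1 + 0.26·π_2 + 0.26·π_3 + 0.21·π_4
Solving with the normalization constraint gives π = (0.2423, 0.2592, 0.2526, 0.2459).
So the stationary probability of Snowy is 0.2592.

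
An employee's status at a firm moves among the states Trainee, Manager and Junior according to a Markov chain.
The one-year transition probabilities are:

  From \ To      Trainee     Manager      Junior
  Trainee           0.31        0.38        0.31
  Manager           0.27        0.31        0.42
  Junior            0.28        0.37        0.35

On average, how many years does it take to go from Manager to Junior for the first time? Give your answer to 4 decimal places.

Let t(s) be the expected number of years to first reach Junior from state s, with t(Junior) = 0. Conditioning on the first year:
t(Trainee) = 1 + 0.31·t(Trainee) + 0.38·t(Manager)
t(Manager) = 1 + 0.27·t(Trainee) + 0.31·t(Manager)
Solving: t(Trainee) = 2.8648, t(Manager) = 2.5703.
Expected years from Manager to Junior: 2.5703.

2.5703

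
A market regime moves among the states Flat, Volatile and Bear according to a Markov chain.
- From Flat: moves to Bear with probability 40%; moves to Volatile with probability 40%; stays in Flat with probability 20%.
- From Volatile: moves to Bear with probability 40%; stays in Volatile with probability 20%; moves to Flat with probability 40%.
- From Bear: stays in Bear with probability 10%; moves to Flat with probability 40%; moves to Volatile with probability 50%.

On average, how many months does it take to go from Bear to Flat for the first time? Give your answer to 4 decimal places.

2.5000

Let t(s) be the expected number of months to first reach Flat from state s, with t(Flat) = 0. Conditioning on the first month:
t(Volatile) = 1 + 0.2·t(Volatile) + 0.4·t(Bear)
t(Bear) = 1 + 0.5·t(Volatile) + 0.1·t(Bear)
Solving: t(Volatile) = 2.5000, t(Bear) = 2.5000.
Expected months from Bear to Flat: 2.5000.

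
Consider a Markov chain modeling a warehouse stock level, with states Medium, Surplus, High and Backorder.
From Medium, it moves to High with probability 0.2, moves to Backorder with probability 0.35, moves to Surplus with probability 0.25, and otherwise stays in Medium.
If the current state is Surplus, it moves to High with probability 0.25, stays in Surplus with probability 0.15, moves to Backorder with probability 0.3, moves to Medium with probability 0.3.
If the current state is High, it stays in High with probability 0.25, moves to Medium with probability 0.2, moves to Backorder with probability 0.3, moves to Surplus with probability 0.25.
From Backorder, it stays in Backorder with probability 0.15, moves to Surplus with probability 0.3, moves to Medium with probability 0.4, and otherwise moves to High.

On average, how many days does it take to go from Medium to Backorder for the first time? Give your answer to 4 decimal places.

3.0533

Let t(s) be the expected number of days to first reach Backorder from state s, with t(Backorder) = 0. Conditioning on the first day:
t(Medium) = 1 + 0.2·t(Medium) + 0.25·t(Surplus) + 0.2·t(High)
t(Surplus) = 1 + 0.3·t(Medium) + 0.15·t(Surplus) + 0.25·t(High)
t(High) = 1 + 0.2·t(Medium) + 0.25·t(Surplus) + 0.25·t(High)
Solving: t(Medium) = 3.0533, t(Surplus) = 3.1994, t(High) = 3.2140.
Expected days from Medium to Backorder: 3.0533.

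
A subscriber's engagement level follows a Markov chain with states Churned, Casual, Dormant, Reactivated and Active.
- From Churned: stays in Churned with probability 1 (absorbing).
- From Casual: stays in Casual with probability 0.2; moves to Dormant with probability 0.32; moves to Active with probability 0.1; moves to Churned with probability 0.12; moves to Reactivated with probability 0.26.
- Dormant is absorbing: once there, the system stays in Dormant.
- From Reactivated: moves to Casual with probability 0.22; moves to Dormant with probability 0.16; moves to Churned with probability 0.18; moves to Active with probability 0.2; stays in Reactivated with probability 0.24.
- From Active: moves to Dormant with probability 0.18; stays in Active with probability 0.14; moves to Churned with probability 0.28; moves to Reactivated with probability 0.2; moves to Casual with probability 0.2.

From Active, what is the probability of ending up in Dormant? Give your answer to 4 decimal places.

0.4756

Let h(s) be the probability of absorption at Dormant starting from transient state s. Then h(Dormant) = 1 and h(Churned) = 0. By first-step analysis:
h(Casual) = 0.12·0 + 0.2·h(Casual) + 0.32·1 + 0.26·h(Reactivated) + 0.1·h(Active)
h(Reactivated) = 0.18·0 + 0.22·h(Casual) + 0.16·1 + 0.24·h(Reactivated) + 0.2·h(Active)
h(Active) = 0.28·0 + 0.2·h(Casual) + 0.18·1 + 0.2·h(Reactivated) + 0.14·h(Active)
Solving: h(Casual) = 0.6276, h(Reactivated) = 0.5173, h(Active) = 0.4756.
Starting from Active, the probability is 0.4756.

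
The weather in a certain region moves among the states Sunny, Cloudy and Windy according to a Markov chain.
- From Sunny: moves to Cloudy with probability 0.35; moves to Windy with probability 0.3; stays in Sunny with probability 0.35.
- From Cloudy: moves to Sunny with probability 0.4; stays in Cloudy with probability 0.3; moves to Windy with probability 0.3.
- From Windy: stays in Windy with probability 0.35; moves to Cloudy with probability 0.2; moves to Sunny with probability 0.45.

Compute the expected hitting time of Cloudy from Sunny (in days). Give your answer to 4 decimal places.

3.3043

Let t(s) be the expected number of days to first reach Cloudy from state s, with t(Cloudy) = 0. Conditioning on the first day:
t(Sunny) = 1 + 0.35·t(Sunny) + 0.3·t(Windy)
t(Windy) = 1 + 0.45·t(Sunny) + 0.35·t(Windy)
Solving: t(Sunny) = 3.3043, t(Windy) = 3.8261.
Expected days from Sunny to Cloudy: 3.3043.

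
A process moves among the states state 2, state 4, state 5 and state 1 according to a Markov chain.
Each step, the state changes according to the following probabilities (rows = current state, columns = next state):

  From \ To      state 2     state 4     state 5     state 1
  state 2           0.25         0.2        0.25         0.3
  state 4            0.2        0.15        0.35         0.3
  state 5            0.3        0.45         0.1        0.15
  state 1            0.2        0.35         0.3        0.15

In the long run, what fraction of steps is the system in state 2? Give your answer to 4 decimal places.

Let the stationary distribution be π with π = πP and π_1 + π_2 + π_3 + π_4 = 1.
π_1 = 0.25·π_1 + 0.2·π_2 + 0.3·π_3 + 0.2·π_4
π_2 = 0.2·π_1 + 0.15·π_2 + 0.45·π_3 + 0.35·π_4
π_3 = 0.25·π_1 + 0.35·π_2 + 0.1·π_3 + 0.3·π_4
Solving with the normalization constraint gives π = (0.2370, 0.2830, 0.2519, 0.2280).
So the stationary probability of state 2 is 0.2370.

0.2370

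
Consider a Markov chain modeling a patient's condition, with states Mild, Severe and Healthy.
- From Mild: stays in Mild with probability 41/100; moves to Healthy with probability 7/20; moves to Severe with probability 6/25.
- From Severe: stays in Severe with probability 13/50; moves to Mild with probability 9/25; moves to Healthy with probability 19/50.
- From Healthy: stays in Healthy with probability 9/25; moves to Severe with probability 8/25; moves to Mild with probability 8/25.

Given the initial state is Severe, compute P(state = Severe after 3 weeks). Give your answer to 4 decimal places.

0.2744

Propagate the distribution vector 3 weeks from Severe.
After 0 weeks: (0.0000, 1.0000, 0.0000)
After 1 week: (0.3600, 0.2600, 0.3800)
After 2 weeks: (0.3628, 0.2756, 0.3616)
After 3 weeks: (0.3637, 0.2744, 0.3619)
P(in Severe after 3 weeks) = 0.2744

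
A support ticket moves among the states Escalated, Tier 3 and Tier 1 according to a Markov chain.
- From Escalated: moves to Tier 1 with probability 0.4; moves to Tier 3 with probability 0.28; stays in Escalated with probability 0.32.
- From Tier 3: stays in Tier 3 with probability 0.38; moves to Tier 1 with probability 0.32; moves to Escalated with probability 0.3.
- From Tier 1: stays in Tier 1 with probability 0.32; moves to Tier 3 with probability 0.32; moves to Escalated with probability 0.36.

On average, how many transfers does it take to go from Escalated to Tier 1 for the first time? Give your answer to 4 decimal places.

2.6659

Let t(s) be the expected number of transfers to first reach Tier 1 from state s, with t(Tier 1) = 0. Conditioning on the first transfer:
t(Escalated) = 1 + 0.32·t(Escalated) + 0.28·t(Tier 3)
t(Tier 3) = 1 + 0.3·t(Escalated) + 0.38·t(Tier 3)
Solving: t(Escalated) = 2.6659, t(Tier 3) = 2.9028.
Expected transfers from Escalated to Tier 1: 2.6659.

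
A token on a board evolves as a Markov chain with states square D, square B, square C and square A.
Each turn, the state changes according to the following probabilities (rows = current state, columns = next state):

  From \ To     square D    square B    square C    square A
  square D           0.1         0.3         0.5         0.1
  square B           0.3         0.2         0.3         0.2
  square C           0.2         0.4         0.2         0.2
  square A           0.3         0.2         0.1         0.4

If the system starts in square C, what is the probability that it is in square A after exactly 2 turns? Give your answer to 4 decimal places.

Propagate the distribution vector 2 turns from square C.
After 0 turns: (0.0000, 0.0000, 1.0000, 0.0000)
After 1 turn: (0.2000, 0.4000, 0.2000, 0.2000)
After 2 turns: (0.2400, 0.2600, 0.2800, 0.2200)
P(in square A after 2 turns) = 0.2200

0.2200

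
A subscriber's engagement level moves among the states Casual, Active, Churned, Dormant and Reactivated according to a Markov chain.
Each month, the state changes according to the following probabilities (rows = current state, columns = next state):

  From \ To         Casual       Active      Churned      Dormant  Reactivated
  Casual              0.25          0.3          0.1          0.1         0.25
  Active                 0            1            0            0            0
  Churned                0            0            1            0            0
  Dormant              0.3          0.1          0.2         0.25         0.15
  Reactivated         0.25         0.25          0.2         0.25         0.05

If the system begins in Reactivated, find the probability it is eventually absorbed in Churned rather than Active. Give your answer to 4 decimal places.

Let h(s) be the probability of absorption at Churned starting from transient state s. Then h(Churned) = 1 and h(Active) = 0. By first-step analysis:
h(Casual) = 0.25·h(Casual) + 0.3·0 + 0.1·1 + 0.1·h(Dormant) + 0.25·h(Reactivated)
h(Dormant) = 0.3·h(Casual) + 0.1·0 + 0.2·1 + 0.25·h(Dormant) + 0.15·h(Reactivated)
h(Reactivated) = 0.25·h(Casual) + 0.25·0 + 0.2·1 + 0.25·h(Dormant) + 0.05·h(Reactivated)
Solving: h(Casual) = 0.3416, h(Dormant) = 0.4891, h(Reactivated) = 0.4291.
Starting from Reactivated, the probability is 0.4291.

0.4291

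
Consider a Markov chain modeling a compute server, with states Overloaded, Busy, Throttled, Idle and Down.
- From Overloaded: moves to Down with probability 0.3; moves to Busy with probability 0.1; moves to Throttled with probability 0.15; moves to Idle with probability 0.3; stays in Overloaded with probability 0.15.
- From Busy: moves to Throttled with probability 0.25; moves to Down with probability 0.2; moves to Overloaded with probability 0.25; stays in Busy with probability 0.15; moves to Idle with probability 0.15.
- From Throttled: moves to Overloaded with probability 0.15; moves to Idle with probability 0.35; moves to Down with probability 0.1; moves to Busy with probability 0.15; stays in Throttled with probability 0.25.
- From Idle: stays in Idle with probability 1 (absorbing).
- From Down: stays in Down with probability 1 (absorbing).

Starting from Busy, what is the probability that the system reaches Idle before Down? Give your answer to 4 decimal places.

Let h(s) be the probability of absorption at Idle starting from transient state s. Then h(Idle) = 1 and h(Down) = 0. By first-step analysis:
h(Overloaded) = 0.15·h(Overloaded) + 0.1·h(Busy) + 0.15·h(Throttled) + 0.3·1 + 0.3·0
h(Busy) = 0.25·h(Overloaded) + 0.15·h(Busy) + 0.25·h(Throttled) + 0.15·1 + 0.2·0
h(Throttled) = 0.15·h(Overloaded) + 0.15·h(Busy) + 0.25·h(Throttled) + 0.35·1 + 0.1·0
Solving: h(Overloaded) = 0.5359, h(Busy) = 0.5343, h(Throttled) = 0.6807.
Starting from Busy, the probability is 0.5343.

0.5343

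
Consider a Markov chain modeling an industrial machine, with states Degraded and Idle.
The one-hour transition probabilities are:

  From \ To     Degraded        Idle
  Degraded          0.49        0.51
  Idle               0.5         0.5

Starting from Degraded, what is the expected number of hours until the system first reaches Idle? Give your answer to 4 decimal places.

Let t(s) be the expected number of hours to first reach Idle from state s, with t(Idle) = 0. Conditioning on the first hour:
t(Degraded) = 1 + 0.49·t(Degraded)
Solving: t(Degraded) = 1.9608.
Expected hours from Degraded to Idle: 1.9608.

1.9608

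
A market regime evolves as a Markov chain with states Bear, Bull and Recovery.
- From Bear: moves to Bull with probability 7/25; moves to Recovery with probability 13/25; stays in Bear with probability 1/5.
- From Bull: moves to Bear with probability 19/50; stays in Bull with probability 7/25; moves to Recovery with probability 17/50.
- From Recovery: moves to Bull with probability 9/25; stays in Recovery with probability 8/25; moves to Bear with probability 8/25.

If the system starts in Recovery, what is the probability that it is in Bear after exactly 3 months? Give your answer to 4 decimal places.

Propagate the distribution vector 3 months from Recovery.
After 0 months: (0.0000, 0.0000, 1.0000)
After 1 month: (0.3200, 0.3600, 0.3200)
After 2 months: (0.3032, 0.3056, 0.3912)
After 3 months: (0.3020, 0.3113, 0.3868)
P(in Bear after 3 months) = 0.3020

0.3020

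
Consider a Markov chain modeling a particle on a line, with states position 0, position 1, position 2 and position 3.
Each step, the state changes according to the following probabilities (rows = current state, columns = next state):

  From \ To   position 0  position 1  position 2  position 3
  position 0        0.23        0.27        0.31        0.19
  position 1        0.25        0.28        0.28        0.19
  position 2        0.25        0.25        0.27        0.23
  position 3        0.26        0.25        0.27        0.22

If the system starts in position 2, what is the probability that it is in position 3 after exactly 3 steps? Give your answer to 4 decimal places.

0.2075

Propagate the distribution vector 3 steps from position 2.
After 0 steps: (0.0000, 0.0000, 1.0000, 0.0000)
After 1 step: (0.2500, 0.2500, 0.2700, 0.2300)
After 2 steps: (0.2473, 0.2625, 0.2825, 0.2077)
After 3 steps: (0.2471, 0.2628, 0.2825, 0.2075)
P(in position 3 after 3 steps) = 0.2075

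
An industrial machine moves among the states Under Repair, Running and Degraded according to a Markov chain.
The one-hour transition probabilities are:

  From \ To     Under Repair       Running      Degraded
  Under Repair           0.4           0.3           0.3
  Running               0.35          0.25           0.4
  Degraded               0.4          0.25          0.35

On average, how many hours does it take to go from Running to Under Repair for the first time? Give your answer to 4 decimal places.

2.7097

Let t(s) be the expected number of hours to first reach Under Repair from state s, with t(Under Repair) = 0. Conditioning on the first hour:
t(Running) = 1 + 0.25·t(Running) + 0.4·t(Degraded)
t(Degraded) = 1 + 0.25·t(Running) + 0.35·t(Degraded)
Solving: t(Running) = 2.7097, t(Degraded) = 2.5806.
Expected hours from Running to Under Repair: 2.7097.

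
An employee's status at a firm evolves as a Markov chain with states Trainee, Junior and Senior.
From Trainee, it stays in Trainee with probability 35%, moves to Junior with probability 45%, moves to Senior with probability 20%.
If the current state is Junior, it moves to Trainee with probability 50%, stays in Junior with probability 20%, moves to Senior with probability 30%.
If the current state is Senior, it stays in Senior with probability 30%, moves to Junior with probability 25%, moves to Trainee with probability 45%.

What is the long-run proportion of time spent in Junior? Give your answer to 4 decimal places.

0.3188

Let the stationary distribution be π with π = πP and π_1 + π_2 + π_3 = 1.
π_1 = 0.35·π_1 + 0.5·π_2 + 0.45·π_3
π_2 = 0.45·π_1 + 0.2·π_2 + 0.25·π_3
Solving with the normalization constraint gives π = (0.4236, 0.3188, 0.2576).
So the stationary probability of Junior is 0.3188.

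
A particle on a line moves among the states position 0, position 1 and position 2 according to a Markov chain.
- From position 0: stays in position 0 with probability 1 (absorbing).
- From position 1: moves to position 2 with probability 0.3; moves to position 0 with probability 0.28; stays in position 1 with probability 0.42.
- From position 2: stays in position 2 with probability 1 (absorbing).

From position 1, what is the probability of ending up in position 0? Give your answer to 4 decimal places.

Let h(s) be the probability of absorption at position 0 starting from transient state s. Then h(position 0) = 1 and h(position 2) = 0. By first-step analysis:
h(position 1) = 0.28·1 + 0.42·h(position 1) + 0.3·0
Solving: h(position 1) = 0.4828.
Starting from position 1, the probability is 0.4828.

0.4828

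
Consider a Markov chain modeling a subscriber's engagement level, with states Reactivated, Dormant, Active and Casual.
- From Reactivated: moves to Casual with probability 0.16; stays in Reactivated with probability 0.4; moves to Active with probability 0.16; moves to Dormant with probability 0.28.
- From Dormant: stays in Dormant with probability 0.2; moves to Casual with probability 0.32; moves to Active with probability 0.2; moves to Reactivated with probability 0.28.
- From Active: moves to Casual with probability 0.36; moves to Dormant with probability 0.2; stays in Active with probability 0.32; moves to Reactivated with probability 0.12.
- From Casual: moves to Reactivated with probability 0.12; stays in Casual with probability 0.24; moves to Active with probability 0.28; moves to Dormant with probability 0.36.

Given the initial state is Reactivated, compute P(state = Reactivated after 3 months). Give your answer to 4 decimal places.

Propagate the distribution vector 3 months from Reactivated.
After 0 months: (1.0000, 0.0000, 0.0000, 0.0000)
After 1 month: (0.4000, 0.2800, 0.1600, 0.1600)
After 2 months: (0.2768, 0.2576, 0.2160, 0.2496)
After 3 months: (0.2387, 0.2621, 0.2348, 0.2644)
P(in Reactivated after 3 months) = 0.2387

0.2387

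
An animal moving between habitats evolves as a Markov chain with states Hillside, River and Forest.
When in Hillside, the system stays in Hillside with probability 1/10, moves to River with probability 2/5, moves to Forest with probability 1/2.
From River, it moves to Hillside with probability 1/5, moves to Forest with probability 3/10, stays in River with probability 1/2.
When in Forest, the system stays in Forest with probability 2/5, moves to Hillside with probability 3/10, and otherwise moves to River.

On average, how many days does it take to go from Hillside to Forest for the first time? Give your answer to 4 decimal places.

Let t(s) be the expected number of days to first reach Forest from state s, with t(Forest) = 0. Conditioning on the first day:
t(Hillside) = 1 + 0.1·t(Hillside) + 0.4·t(River)
t(River) = 1 + 0.2·t(Hillside) + 0.5·t(River)
Solving: t(Hillside) = 2.4324, t(River) = 2.9730.
Expected days from Hillside to Forest: 2.4324.

2.4324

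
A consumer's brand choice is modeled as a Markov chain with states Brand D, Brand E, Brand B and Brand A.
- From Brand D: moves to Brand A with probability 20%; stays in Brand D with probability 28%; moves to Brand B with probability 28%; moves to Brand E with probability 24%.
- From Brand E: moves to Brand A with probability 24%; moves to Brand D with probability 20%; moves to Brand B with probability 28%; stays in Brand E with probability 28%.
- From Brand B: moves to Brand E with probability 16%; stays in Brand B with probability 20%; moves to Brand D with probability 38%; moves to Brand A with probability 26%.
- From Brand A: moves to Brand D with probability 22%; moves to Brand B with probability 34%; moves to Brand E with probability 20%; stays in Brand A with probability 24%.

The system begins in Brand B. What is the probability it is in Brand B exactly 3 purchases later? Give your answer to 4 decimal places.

Propagate the distribution vector 3 purchases from Brand B.
After 0 purchases: (0.0000, 0.0000, 1.0000, 0.0000)
After 1 purchase: (0.3800, 0.1600, 0.2000, 0.2600)
After 2 purchases: (0.2716, 0.2200, 0.2796, 0.2288)
After 3 purchases: (0.2766, 0.2173, 0.2714, 0.2347)
P(in Brand B after 3 purchases) = 0.2714

0.2714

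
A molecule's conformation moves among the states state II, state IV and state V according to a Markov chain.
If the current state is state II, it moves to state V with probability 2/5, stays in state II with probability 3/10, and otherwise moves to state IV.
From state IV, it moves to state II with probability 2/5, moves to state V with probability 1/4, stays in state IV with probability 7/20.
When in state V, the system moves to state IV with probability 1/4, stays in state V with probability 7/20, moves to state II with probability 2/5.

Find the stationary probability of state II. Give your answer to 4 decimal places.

0.3636

Let the stationary distribution be π with π = πP and π_1 + π_2 + π_3 = 1.
π_1 = 0.3·π_1 + 0.4·π_2 + 0.4·π_3
π_2 = 0.3·π_1 + 0.35·π_2 + 0.25·π_3
Solving with the normalization constraint gives π = (0.3636, 0.2980, 0.3384).
So the stationary probability of state II is 0.3636.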